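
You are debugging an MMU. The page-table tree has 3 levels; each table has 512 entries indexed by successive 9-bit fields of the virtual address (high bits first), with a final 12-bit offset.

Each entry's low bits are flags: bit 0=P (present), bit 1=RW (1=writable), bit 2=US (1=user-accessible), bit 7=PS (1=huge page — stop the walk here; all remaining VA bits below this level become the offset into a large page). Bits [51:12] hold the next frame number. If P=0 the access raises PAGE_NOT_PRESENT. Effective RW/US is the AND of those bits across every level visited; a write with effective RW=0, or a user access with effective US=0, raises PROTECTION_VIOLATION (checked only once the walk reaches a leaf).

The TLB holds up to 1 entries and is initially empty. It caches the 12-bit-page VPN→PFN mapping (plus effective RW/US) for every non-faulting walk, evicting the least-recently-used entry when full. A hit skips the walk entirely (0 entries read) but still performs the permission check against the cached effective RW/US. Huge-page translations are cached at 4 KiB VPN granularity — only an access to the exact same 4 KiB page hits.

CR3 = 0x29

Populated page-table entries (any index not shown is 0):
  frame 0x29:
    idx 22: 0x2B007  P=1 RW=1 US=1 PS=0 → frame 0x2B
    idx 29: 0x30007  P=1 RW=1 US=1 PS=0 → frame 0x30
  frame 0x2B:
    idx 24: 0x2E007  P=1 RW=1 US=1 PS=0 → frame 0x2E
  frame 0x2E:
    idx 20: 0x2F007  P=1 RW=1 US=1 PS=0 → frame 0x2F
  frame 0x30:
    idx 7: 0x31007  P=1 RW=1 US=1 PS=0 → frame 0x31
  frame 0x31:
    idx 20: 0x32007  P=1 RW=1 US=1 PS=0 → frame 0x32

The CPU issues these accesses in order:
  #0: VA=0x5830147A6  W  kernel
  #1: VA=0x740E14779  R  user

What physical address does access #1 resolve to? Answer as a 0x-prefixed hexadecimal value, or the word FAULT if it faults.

Walk each access:
#0 VA=0x5830147A6 (w,kernel):
  L0: frame=0x29 idx=22 entry=0x2B007 [P=1 RW=1 US=1 PS=0]
  L1: frame=0x2B idx=24 entry=0x2E007 [P=1 RW=1 US=1 PS=0]
  L2: frame=0x2E idx=20 entry=0x2F007 [P=1 RW=1 US=1 PS=0]
  ✓ 0x2F7A6  — 3 lookups
#1 VA=0x740E14779 (r,user):
  L0: frame=0x29 idx=29 entry=0x30007 [P=1 RW=1 US=1 PS=0]
  L1: frame=0x30 idx=7 entry=0x31007 [P=1 RW=1 US=1 PS=0]
  L2: frame=0x31 idx=20 entry=0x32007 [P=1 RW=1 US=1 PS=0]
  ✓ 0x32779  — 3 lookups

Access #1 PA: 0x32779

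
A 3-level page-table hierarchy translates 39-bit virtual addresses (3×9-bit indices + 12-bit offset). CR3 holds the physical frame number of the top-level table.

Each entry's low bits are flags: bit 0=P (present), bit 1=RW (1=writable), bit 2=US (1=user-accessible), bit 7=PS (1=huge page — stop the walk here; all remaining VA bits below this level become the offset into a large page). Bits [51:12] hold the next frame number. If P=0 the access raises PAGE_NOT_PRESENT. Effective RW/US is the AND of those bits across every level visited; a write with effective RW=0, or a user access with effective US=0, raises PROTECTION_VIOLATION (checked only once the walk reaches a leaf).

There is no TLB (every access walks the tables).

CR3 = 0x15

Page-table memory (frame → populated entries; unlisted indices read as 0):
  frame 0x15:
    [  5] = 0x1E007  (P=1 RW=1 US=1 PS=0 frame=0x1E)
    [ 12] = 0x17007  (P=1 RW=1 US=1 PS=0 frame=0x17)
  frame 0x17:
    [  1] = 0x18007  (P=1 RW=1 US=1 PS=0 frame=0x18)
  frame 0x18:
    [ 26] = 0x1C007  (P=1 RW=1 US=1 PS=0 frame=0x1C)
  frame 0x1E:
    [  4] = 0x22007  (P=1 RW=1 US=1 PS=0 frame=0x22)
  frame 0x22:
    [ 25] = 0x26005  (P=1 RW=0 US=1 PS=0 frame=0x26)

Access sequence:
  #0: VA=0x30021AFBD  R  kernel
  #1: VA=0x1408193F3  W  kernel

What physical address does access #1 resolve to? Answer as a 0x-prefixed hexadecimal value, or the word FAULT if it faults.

Trace:
#0 VA=0x30021AFBD (r,kernel):
  L0 @0x15[12] → 0x17007  P=1,RW=1,US=1,PS=0
  L1 @0x17[1] → 0x18007  P=1,RW=1,US=1,PS=0
  L2 @0x18[26] → 0x1C007  P=1,RW=1,US=1,PS=0
  ⇒ phys 0x1CFBD  [3 reads]
#1 VA=0x1408193F3 (w,kernel):
  L0 @0x15[5] → 0x1E007  P=1,RW=1,US=1,PS=0
  L1 @0x1E[4] → 0x22007  P=1,RW=1,US=1,PS=0
  L2 @0x22[25] → 0x26005  P=1,RW=0,US=1,PS=0
  ⇒ fault: PROTECTION_VIOLATION  — 3 lookups

Access #1 PA: FAULT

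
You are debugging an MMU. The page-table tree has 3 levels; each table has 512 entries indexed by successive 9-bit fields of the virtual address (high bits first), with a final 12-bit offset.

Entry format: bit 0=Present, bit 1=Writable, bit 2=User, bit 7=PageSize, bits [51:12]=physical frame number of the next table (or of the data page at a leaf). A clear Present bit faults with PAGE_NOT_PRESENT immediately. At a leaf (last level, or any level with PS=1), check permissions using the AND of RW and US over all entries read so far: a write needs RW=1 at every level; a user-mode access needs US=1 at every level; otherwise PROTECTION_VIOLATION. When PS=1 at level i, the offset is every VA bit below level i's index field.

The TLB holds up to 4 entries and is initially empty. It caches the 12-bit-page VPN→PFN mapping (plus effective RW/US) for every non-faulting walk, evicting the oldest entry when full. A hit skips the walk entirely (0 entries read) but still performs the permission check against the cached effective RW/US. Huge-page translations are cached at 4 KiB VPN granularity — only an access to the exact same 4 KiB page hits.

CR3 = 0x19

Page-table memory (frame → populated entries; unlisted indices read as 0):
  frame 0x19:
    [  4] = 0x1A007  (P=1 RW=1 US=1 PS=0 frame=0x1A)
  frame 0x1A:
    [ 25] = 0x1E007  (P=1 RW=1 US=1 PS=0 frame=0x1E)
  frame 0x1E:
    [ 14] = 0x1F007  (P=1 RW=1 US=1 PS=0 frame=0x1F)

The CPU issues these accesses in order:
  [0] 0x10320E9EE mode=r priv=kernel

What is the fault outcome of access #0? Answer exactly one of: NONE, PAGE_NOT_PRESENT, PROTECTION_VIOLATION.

Per-access translation:
#0 VA=0x10320E9EE (r,kernel):
  [0] read 0x19 idx=4: raw=0x1A007 flags P=1 W=1 U=1 S=0
  [1] read 0x1A idx=25: raw=0x1E007 flags P=1 W=1 U=1 S=0
  [2] read 0x1E idx=14: raw=0x1F007 flags P=1 W=1 U=1 S=0
  ⇒ phys 0x1F9EE  [3 reads]

Access #0 fault: NONE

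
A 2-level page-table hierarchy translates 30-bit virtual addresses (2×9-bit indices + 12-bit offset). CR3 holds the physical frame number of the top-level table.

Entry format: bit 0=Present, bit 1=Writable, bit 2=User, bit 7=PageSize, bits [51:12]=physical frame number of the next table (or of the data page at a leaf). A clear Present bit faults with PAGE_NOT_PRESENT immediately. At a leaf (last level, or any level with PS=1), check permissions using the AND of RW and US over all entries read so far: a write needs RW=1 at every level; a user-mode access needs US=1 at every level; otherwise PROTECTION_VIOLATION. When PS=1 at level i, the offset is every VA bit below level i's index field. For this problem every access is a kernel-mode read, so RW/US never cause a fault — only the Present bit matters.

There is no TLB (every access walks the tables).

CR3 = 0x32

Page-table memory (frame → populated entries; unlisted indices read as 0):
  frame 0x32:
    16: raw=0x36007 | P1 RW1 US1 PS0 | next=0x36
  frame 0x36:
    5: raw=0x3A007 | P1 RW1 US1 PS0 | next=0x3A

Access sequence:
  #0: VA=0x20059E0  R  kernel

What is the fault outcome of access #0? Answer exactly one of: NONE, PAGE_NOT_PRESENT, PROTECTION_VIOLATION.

Walk each access:
#0 VA=0x20059E0 (r,kernel):
  [0] read 0x32 idx=16: raw=0x36007 flags P=1 W=1 U=1 S=0
  [1] read 0x36 idx=5: raw=0x3A007 flags P=1 W=1 U=1 S=0
  ⇒ phys 0x3A9E0  [2 reads]

Access #0 fault: NONE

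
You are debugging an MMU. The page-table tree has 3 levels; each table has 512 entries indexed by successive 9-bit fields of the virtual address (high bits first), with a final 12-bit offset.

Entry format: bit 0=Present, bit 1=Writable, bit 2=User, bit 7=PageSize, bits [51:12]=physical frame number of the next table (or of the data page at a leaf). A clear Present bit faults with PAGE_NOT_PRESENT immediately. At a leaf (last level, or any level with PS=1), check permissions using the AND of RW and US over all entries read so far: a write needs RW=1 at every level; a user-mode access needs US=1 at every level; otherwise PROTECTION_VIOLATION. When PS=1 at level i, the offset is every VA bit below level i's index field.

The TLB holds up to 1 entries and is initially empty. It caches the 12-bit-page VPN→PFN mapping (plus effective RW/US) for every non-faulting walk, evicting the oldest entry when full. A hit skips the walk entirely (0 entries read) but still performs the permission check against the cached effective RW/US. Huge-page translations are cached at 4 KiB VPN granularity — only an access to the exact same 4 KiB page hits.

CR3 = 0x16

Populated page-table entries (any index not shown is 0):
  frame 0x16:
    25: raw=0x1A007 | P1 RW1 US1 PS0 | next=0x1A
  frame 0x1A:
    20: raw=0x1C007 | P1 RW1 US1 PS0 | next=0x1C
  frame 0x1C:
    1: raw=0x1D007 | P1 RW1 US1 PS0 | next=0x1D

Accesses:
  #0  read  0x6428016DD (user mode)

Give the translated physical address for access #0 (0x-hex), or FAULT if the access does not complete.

Per-access translation:
#0 VA=0x6428016DD (r,user):
  L0: frame=0x16 idx=25 entry=0x1A007 [P=1 RW=1 US=1 PS=0]
  L1: frame=0x1A idx=20 entry=0x1C007 [P=1 RW=1 US=1 PS=0]
  L2: frame=0x1C idx=1 entry=0x1D007 [P=1 RW=1 US=1 PS=0]
  ⇒ phys 0x1D6DD  [3 reads]

Access #0 PA: 0x1D6DD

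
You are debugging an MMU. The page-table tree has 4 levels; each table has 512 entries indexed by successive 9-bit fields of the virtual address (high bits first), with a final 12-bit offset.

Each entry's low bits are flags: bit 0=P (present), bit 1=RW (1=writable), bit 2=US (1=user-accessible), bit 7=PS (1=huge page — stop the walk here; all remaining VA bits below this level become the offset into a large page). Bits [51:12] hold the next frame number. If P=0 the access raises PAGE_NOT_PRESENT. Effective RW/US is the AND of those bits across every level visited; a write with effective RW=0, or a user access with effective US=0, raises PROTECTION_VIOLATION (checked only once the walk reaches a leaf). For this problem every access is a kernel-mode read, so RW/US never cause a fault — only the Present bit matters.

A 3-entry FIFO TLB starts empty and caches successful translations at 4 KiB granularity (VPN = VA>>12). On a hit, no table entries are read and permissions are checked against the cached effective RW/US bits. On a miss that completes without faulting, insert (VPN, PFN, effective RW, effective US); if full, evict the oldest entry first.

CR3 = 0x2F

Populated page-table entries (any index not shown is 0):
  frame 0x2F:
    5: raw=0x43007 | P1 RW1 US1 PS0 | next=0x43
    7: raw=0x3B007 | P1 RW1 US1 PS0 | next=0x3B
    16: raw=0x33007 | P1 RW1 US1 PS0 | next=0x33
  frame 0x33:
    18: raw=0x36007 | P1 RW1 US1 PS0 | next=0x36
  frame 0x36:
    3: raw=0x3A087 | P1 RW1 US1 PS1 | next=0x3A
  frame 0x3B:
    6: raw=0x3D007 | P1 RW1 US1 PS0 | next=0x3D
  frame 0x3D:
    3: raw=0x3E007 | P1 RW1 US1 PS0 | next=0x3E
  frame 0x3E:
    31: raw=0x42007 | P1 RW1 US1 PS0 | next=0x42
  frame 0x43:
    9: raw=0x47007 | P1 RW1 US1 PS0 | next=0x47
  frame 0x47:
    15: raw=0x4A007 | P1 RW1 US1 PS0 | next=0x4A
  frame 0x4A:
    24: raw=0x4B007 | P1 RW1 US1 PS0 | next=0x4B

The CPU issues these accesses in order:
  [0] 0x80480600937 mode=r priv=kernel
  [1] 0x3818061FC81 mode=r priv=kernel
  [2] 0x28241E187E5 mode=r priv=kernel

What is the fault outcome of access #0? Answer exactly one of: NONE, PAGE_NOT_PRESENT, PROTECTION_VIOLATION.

Trace:
#0 VA=0x80480600937 (r,kernel):
  [0] read 0x2F idx=16: raw=0x33007 flags P=1 W=1 U=1 S=0
  [1] read 0x33 idx=18: raw=0x36007 flags P=1 W=1 U=1 S=0
  [2] read 0x36 idx=3: raw=0x3A087 flags P=1 W=1 U=1 S=1
  → PA=0x3A937 (huge @L2)  (3 entries read)
#1 VA=0x3818061FC81 (r,kernel):
  [0] read 0x2F idx=7: raw=0x3B007 flags P=1 W=1 U=1 S=0
  [1] read 0x3B idx=6: raw=0x3D007 flags P=1 W=1 U=1 S=0
  [2] read 0x3D idx=3: raw=0x3E007 flags P=1 W=1 U=1 S=0
  [3] read 0x3E idx=31: raw=0x42007 flags P=1 W=1 U=1 S=0
  → PA=0x42C81  (4 entries read)
#2 VA=0x28241E187E5 (r,kernel):
  [0] read 0x2F idx=5: raw=0x43007 flags P=1 W=1 U=1 S=0
  [1] read 0x43 idx=9: raw=0x47007 flags P=1 W=1 U=1 S=0
  [2] read 0x47 idx=15: raw=0x4A007 flags P=1 W=1 U=1 S=0
  [3] read 0x4A idx=24: raw=0x4B007 flags P=1 W=1 U=1 S=0
  → PA=0x4B7E5  (4 entries read)

Access #0 fault: NONE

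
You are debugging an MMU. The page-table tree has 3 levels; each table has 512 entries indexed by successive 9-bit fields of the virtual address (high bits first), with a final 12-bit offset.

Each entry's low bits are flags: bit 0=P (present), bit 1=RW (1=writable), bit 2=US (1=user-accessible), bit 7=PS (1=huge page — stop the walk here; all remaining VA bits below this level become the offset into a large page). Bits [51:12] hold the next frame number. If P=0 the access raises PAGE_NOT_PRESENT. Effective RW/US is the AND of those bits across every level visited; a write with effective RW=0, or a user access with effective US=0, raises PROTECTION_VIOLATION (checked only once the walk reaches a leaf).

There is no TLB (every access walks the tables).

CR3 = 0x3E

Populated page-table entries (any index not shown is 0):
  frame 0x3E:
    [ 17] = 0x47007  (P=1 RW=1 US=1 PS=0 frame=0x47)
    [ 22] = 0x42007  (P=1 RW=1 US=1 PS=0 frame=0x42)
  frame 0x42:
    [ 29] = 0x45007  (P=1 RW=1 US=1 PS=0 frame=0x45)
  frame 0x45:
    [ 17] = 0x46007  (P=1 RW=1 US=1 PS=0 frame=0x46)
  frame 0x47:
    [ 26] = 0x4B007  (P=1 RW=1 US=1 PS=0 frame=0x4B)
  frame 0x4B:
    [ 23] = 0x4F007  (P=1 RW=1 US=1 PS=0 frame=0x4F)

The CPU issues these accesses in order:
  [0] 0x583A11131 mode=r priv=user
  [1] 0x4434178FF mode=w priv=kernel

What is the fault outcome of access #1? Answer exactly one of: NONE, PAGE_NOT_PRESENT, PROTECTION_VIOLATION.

Per-access translation:
#0 VA=0x583A11131 (r,user):
  L0 @0x3E[22] → 0x42007  P=1,RW=1,US=1,PS=0
  L1 @0x42[29] → 0x45007  P=1,RW=1,US=1,PS=0
  L2 @0x45[17] → 0x46007  P=1,RW=1,US=1,PS=0
  → PA=0x46131  (3 entries read)
#1 VA=0x4434178FF (w,kernel):
  L0 @0x3E[17] → 0x47007  P=1,RW=1,US=1,PS=0
  L1 @0x47[26] → 0x4B007  P=1,RW=1,US=1,PS=0
  L2 @0x4B[23] → 0x4F007  P=1,RW=1,US=1,PS=0
  → PA=0x4F8FF  (3 entries read)

Access #1 fault: NONE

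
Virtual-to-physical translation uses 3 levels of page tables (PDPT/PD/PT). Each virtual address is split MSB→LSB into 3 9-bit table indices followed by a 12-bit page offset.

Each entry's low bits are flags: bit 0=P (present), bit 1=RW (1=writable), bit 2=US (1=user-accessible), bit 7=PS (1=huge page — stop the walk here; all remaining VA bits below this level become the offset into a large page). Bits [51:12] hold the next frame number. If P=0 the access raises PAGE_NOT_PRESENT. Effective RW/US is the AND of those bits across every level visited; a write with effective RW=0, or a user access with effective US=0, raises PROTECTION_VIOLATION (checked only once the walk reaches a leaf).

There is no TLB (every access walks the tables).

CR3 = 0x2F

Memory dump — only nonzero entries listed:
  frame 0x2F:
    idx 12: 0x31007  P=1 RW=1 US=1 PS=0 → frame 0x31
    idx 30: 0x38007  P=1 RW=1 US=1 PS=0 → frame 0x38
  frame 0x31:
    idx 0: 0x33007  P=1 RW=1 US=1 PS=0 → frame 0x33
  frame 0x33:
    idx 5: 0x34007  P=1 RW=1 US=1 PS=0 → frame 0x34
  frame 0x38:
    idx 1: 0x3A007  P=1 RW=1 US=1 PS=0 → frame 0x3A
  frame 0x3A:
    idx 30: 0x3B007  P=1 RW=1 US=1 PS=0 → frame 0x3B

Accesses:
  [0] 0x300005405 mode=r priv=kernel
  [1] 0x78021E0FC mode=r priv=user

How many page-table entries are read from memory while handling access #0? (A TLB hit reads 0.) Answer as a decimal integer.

Per-access translation:
#0 VA=0x300005405 (r,kernel):
  [0] read 0x2F idx=12: raw=0x31007 flags P=1 W=1 U=1 S=0
  [1] read 0x31 idx=0: raw=0x33007 flags P=1 W=1 U=1 S=0
  [2] read 0x33 idx=5: raw=0x34007 flags P=1 W=1 U=1 S=0
  → PA=0x34405  (3 entries read)
#1 VA=0x78021E0FC (r,user):
  [0] read 0x2F idx=30: raw=0x38007 flags P=1 W=1 U=1 S=0
  [1] read 0x38 idx=1: raw=0x3A007 flags P=1 W=1 U=1 S=0
  [2] read 0x3A idx=30: raw=0x3B007 flags P=1 W=1 U=1 S=0
  → PA=0x3B0FC  (3 entries read)

Entries read for #0: 3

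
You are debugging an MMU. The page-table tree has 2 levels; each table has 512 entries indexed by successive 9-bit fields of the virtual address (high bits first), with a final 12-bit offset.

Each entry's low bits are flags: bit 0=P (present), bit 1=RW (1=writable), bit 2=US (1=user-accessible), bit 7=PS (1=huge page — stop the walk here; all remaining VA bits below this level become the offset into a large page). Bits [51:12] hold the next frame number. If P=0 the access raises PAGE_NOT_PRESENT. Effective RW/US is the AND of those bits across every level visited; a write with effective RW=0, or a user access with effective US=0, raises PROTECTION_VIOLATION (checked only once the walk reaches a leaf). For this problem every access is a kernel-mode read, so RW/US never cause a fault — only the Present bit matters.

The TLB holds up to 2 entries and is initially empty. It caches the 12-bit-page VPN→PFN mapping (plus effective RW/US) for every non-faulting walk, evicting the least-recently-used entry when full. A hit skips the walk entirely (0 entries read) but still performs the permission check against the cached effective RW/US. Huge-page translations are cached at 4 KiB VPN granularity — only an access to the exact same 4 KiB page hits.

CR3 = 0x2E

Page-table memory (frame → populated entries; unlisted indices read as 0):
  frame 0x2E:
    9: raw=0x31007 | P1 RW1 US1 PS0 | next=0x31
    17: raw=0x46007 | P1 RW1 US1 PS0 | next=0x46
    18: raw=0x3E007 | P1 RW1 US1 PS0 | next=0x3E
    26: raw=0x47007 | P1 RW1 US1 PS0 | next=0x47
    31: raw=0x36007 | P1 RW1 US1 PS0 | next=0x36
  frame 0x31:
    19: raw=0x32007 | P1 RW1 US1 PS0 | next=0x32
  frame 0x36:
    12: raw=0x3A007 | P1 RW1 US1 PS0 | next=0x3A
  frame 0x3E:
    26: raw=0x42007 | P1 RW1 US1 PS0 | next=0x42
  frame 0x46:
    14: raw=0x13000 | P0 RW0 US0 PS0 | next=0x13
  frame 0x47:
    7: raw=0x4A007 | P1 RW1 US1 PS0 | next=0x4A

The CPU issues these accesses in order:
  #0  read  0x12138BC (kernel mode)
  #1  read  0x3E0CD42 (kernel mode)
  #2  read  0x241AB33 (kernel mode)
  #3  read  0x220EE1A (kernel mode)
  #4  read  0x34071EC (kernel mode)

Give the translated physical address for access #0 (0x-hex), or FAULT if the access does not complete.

Trace:
#0 VA=0x12138BC (r,kernel):
  L0 @0x2E[9] → 0x31007  P=1,RW=1,US=1,PS=0
  L1 @0x31[19] → 0x32007  P=1,RW=1,US=1,PS=0
  ✓ 0x328BC  — 2 lookups
#1 VA=0x3E0CD42 (r,kernel):
  L0 @0x2E[31] → 0x36007  P=1,RW=1,US=1,PS=0
  L1 @0x36[12] → 0x3A007  P=1,RW=1,US=1,PS=0
  ✓ 0x3AD42  — 2 lookups
#2 VA=0x241AB33 (r,kernel):
  L0 @0x2E[18] → 0x3E007  P=1,RW=1,US=1,PS=0
  L1 @0x3E[26] → 0x42007  P=1,RW=1,US=1,PS=0
  ✓ 0x42B33  — 2 lookups
#3 VA=0x220EE1A (r,kernel):
  L0 @0x2E[17] → 0x46007  P=1,RW=1,US=1,PS=0
  L1 @0x46[14] → 0x13000  P=0,RW=0,US=0,PS=0
  ✗ PAGE_NOT_PRESENT  [2 reads]
#4 VA=0x34071EC (r,kernel):
  L0 @0x2E[26] → 0x47007  P=1,RW=1,US=1,PS=0
  L1 @0x47[7] → 0x4A007  P=1,RW=1,US=1,PS=0
  ✓ 0x4A1EC  — 2 lookups

Access #0 PA: 0x328BC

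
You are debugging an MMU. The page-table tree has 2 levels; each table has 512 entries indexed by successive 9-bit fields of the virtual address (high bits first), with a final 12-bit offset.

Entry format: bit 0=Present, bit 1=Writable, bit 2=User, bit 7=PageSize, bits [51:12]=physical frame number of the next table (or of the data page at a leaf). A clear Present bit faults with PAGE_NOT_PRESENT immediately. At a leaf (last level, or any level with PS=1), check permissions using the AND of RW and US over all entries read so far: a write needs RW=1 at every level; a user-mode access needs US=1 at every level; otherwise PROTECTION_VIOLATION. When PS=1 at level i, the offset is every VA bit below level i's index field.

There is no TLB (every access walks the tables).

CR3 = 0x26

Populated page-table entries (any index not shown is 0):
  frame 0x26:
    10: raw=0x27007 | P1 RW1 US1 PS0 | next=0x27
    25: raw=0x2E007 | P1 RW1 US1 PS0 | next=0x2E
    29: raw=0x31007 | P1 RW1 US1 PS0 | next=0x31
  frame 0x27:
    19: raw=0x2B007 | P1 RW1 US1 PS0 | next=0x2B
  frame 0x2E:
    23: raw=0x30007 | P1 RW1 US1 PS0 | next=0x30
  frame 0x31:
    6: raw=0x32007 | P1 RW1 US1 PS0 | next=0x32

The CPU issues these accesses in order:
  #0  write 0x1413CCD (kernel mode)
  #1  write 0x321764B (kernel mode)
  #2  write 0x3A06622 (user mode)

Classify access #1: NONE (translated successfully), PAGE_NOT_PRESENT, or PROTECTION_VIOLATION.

Walk each access:
#0 VA=0x1413CCD (w,kernel):
  [0] read 0x26 idx=10: raw=0x27007 flags P=1 W=1 U=1 S=0
  [1] read 0x27 idx=19: raw=0x2B007 flags P=1 W=1 U=1 S=0
  ✓ 0x2BCCD  — 2 lookups
#1 VA=0x321764B (w,kernel):
  [0] read 0x26 idx=25: raw=0x2E007 flags P=1 W=1 U=1 S=0
  [1] read 0x2E idx=23: raw=0x30007 flags P=1 W=1 U=1 S=0
  ✓ 0x3064B  — 2 lookups
#2 VA=0x3A06622 (w,user):
  [0] read 0x26 idx=29: raw=0x31007 flags P=1 W=1 U=1 S=0
  [1] read 0x31 idx=6: raw=0x32007 flags P=1 W=1 U=1 S=0
  ✓ 0x32622  — 2 lookups

Access #1 fault: NONE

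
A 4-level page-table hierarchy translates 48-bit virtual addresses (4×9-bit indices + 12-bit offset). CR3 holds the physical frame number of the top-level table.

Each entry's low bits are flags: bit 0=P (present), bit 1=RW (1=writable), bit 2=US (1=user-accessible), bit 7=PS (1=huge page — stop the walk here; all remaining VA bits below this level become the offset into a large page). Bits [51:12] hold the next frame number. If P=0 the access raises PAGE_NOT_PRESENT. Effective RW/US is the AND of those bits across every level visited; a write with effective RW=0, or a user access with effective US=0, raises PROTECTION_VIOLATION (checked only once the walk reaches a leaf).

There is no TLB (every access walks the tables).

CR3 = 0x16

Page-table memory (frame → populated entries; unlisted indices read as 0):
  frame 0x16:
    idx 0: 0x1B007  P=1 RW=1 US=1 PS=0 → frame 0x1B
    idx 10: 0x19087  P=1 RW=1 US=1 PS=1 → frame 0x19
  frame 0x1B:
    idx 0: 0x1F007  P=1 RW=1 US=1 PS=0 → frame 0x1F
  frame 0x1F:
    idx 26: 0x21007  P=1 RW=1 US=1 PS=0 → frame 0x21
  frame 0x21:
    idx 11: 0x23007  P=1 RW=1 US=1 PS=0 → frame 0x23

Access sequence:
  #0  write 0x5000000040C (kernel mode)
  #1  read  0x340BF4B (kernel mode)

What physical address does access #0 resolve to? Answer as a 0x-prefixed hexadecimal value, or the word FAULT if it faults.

Per-access translation:
#0 VA=0x5000000040C (w,kernel):
  L0 @0x16[10] → 0x19087  P=1,RW=1,US=1,PS=1
  ✓ 0x1940C (huge @L0)  — 1 lookups
#1 VA=0x340BF4B (r,kernel):
  L0 @0x16[0] → 0x1B007  P=1,RW=1,US=1,PS=0
  L1 @0x1B[0] → 0x1F007  P=1,RW=1,US=1,PS=0
  L2 @0x1F[26] → 0x21007  P=1,RW=1,US=1,PS=0
  L3 @0x21[11] → 0x23007  P=1,RW=1,US=1,PS=0
  ✓ 0x23F4B  — 4 lookups

Access #0 PA: 0x1940C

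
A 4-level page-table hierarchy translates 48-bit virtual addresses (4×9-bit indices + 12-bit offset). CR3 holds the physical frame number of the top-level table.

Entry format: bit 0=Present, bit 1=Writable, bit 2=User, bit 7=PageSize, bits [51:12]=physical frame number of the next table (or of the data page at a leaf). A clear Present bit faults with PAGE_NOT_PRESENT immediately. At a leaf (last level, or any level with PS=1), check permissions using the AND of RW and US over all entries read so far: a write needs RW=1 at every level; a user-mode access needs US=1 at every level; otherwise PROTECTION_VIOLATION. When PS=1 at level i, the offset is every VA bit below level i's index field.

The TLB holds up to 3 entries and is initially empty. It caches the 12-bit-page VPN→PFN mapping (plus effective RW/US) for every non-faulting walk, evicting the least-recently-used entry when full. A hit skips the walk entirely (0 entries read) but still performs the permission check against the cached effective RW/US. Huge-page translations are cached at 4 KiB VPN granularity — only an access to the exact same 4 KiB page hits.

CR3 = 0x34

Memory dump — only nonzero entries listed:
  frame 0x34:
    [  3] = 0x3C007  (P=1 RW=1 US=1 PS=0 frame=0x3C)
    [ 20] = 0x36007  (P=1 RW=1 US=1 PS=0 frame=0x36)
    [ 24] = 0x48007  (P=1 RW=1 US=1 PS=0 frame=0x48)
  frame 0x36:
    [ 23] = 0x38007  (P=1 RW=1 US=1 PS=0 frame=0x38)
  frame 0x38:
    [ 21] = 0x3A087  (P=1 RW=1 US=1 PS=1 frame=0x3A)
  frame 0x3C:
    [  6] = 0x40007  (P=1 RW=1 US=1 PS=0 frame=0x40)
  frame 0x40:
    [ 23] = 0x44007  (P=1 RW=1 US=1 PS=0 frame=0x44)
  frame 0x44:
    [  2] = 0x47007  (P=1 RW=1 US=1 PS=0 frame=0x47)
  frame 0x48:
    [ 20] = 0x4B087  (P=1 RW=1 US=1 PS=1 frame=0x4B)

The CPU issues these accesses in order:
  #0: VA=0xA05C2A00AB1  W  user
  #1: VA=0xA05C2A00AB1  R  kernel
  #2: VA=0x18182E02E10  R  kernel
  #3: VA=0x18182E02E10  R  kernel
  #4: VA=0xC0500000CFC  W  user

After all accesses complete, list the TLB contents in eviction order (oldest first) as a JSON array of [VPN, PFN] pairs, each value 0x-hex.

Trace:
#0 VA=0xA05C2A00AB1 (w,user):
  L0: frame=0x34 idx=20 entry=0x36007 [P=1 RW=1 US=1 PS=0]
  L1: frame=0x36 idx=23 entry=0x38007 [P=1 RW=1 US=1 PS=0]
  L2: frame=0x38 idx=21 entry=0x3A087 [P=1 RW=1 US=1 PS=1]
  ⇒ phys 0x3AAB1 (huge @L2)  [3 reads]
#1 VA=0xA05C2A00AB1 (r,kernel):
  TLB hit vpn=0xA05C2A00 → PA=0x3AAB1
#2 VA=0x18182E02E10 (r,kernel):
  L0: frame=0x34 idx=3 entry=0x3C007 [P=1 RW=1 US=1 PS=0]
  L1: frame=0x3C idx=6 entry=0x40007 [P=1 RW=1 US=1 PS=0]
  L2: frame=0x40 idx=23 entry=0x44007 [P=1 RW=1 US=1 PS=0]
  L3: frame=0x44 idx=2 entry=0x47007 [P=1 RW=1 US=1 PS=0]
  ⇒ phys 0x47E10  [4 reads]
#3 VA=0x18182E02E10 (r,kernel):
  TLB hit vpn=0x18182E02 → PA=0x47E10
#4 VA=0xC0500000CFC (w,user):
  L0: frame=0x34 idx=24 entry=0x48007 [P=1 RW=1 US=1 PS=0]
  L1: frame=0x48 idx=20 entry=0x4B087 [P=1 RW=1 US=1 PS=1]
  ⇒ phys 0x4BCFC (huge @L1)  [2 reads]

TLB: [["0xA05C2A00", "0x3A"], ["0x18182E02", "0x47"], ["0xC0500000", "0x4B"]]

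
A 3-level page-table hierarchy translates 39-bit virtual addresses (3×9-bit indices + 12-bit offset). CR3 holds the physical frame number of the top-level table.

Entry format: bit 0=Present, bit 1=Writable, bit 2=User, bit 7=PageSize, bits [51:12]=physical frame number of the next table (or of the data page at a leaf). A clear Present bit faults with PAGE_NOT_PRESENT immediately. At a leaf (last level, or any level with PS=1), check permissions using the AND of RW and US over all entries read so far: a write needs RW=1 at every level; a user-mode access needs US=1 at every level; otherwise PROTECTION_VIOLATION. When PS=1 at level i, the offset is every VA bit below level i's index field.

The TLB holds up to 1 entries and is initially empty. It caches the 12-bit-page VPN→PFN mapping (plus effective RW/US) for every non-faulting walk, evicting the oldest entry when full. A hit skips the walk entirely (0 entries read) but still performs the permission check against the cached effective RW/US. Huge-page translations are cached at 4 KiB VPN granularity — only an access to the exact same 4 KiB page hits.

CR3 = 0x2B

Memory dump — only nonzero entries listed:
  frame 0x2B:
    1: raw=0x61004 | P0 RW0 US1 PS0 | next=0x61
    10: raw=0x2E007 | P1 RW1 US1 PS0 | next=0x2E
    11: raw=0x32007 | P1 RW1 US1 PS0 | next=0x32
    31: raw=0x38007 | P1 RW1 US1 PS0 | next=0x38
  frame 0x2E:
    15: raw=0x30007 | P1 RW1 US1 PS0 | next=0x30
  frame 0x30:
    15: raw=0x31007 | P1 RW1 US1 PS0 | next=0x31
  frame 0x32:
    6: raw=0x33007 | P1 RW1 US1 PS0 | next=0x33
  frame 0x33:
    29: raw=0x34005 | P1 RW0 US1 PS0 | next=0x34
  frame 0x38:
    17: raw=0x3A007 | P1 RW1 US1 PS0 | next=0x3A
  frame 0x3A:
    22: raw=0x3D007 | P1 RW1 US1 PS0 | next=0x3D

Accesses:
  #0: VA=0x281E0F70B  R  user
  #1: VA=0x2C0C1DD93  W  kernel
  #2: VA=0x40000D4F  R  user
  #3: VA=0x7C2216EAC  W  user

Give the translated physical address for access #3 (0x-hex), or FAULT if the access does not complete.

Walk each access:
#0 VA=0x281E0F70B (r,user):
  L0 @0x2B[10] → 0x2E007  P=1,RW=1,US=1,PS=0
  L1 @0x2E[15] → 0x30007  P=1,RW=1,US=1,PS=0
  L2 @0x30[15] → 0x31007  P=1,RW=1,US=1,PS=0
  ✓ 0x3170B  — 3 lookups
#1 VA=0x2C0C1DD93 (w,kernel):
  L0 @0x2B[11] → 0x32007  P=1,RW=1,US=1,PS=0
  L1 @0x32[6] → 0x33007  P=1,RW=1,US=1,PS=0
  L2 @0x33[29] → 0x34005  P=1,RW=0,US=1,PS=0
  → PROTECTION_VIOLATION  (3 entries read)
#2 VA=0x40000D4F (r,user):
  L0 @0x2B[1] → 0x61004  P=0,RW=0,US=1,PS=0
  → PAGE_NOT_PRESENT  (1 entries read)
#3 VA=0x7C2216EAC (w,user):
  L0 @0x2B[31] → 0x38007  P=1,RW=1,US=1,PS=0
  L1 @0x38[17] → 0x3A007  P=1,RW=1,US=1,PS=0
  L2 @0x3A[22] → 0x3D007  P=1,RW=1,US=1,PS=0
  ✓ 0x3DEAC  — 3 lookups

Access #3 PA: 0x3DEAC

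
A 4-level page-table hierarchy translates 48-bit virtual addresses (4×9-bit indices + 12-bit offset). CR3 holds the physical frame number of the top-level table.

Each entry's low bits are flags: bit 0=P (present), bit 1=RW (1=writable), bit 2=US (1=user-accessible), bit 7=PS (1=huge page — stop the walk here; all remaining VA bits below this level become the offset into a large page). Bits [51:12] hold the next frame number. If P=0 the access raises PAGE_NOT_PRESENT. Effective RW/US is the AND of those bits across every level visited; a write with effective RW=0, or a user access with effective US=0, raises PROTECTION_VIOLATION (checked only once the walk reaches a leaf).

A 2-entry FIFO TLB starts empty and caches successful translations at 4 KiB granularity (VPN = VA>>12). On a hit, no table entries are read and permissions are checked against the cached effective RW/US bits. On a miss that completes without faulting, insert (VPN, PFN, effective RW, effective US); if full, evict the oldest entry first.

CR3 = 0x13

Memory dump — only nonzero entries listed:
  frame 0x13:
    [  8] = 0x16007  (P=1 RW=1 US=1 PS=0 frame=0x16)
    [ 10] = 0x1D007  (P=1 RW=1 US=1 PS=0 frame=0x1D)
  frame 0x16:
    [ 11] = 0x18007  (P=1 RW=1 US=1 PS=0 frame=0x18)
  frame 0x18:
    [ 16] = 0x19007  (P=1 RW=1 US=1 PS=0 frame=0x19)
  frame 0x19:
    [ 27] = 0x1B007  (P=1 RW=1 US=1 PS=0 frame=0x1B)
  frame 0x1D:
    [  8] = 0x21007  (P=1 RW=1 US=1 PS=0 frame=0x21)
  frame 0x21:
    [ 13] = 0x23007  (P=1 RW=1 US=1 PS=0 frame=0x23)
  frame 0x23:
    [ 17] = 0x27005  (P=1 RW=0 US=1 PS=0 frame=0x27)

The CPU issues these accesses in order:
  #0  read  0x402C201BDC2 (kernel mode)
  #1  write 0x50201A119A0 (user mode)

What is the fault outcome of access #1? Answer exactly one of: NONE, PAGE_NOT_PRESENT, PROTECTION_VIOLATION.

Per-access translation:
#0 VA=0x402C201BDC2 (r,kernel):
  L0 @0x13[8] → 0x16007  P=1,RW=1,US=1,PS=0
  L1 @0x16[11] → 0x18007  P=1,RW=1,US=1,PS=0
  L2 @0x18[16] → 0x19007  P=1,RW=1,US=1,PS=0
  L3 @0x19[27] → 0x1B007  P=1,RW=1,US=1,PS=0
  ⇒ phys 0x1BDC2  [4 reads]
#1 VA=0x50201A119A0 (w,user):
  L0 @0x13[10] → 0x1D007  P=1,RW=1,US=1,PS=0
  L1 @0x1D[8] → 0x21007  P=1,RW=1,US=1,PS=0
  L2 @0x21[13] → 0x23007  P=1,RW=1,US=1,PS=0
  L3 @0x23[17] → 0x27005  P=1,RW=0,US=1,PS=0
  ⇒ fault: PROTECTION_VIOLATION  — 4 lookups

Access #1 fault: PROTECTION_VIOLATION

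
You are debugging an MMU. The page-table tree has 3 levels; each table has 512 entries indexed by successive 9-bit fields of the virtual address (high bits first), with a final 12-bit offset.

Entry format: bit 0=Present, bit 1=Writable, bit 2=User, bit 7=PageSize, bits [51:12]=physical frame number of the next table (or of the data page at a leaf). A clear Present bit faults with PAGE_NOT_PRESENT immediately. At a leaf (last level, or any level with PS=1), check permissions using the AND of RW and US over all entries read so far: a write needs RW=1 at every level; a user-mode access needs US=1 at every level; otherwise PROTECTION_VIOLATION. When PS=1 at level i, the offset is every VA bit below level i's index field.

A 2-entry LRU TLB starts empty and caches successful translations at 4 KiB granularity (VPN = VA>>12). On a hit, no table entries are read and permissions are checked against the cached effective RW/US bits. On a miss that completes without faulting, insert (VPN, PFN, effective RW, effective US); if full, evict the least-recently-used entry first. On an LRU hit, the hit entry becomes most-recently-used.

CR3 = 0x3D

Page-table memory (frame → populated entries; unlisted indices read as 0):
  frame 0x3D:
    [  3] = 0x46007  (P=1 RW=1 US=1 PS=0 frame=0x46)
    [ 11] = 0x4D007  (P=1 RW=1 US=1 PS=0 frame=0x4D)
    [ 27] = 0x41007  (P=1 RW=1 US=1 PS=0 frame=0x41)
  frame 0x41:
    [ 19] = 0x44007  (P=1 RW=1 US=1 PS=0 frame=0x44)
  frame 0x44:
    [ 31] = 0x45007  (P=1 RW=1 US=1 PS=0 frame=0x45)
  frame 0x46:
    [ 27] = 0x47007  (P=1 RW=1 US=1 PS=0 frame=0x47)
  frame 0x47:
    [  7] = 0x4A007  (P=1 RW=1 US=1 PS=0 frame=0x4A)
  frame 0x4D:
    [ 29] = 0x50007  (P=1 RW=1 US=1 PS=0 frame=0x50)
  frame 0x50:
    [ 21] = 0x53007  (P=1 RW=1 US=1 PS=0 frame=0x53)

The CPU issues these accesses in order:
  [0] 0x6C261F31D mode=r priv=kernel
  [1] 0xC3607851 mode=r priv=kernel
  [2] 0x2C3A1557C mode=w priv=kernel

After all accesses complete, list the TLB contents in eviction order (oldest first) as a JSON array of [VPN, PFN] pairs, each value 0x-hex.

Walk each access:
#0 VA=0x6C261F31D (r,kernel):
  [0] read 0x3D idx=27: raw=0x41007 flags P=1 W=1 U=1 S=0
  [1] read 0x41 idx=19: raw=0x44007 flags P=1 W=1 U=1 S=0
  [2] read 0x44 idx=31: raw=0x45007 flags P=1 W=1 U=1 S=0
  ✓ 0x4531D  — 3 lookups
#1 VA=0xC3607851 (r,kernel):
  [0] read 0x3D idx=3: raw=0x46007 flags P=1 W=1 U=1 S=0
  [1] read 0x46 idx=27: raw=0x47007 flags P=1 W=1 U=1 S=0
  [2] read 0x47 idx=7: raw=0x4A007 flags P=1 W=1 U=1 S=0
  ✓ 0x4A851  — 3 lookups
#2 VA=0x2C3A1557C (w,kernel):
  [0] read 0x3D idx=11: raw=0x4D007 flags P=1 W=1 U=1 S=0
  [1] read 0x4D idx=29: raw=0x50007 flags P=1 W=1 U=1 S=0
  [2] read 0x50 idx=21: raw=0x53007 flags P=1 W=1 U=1 S=0
  ✓ 0x5357C  — 3 lookups

TLB: [["0xC3607", "0x4A"], ["0x2C3A15", "0x53"]]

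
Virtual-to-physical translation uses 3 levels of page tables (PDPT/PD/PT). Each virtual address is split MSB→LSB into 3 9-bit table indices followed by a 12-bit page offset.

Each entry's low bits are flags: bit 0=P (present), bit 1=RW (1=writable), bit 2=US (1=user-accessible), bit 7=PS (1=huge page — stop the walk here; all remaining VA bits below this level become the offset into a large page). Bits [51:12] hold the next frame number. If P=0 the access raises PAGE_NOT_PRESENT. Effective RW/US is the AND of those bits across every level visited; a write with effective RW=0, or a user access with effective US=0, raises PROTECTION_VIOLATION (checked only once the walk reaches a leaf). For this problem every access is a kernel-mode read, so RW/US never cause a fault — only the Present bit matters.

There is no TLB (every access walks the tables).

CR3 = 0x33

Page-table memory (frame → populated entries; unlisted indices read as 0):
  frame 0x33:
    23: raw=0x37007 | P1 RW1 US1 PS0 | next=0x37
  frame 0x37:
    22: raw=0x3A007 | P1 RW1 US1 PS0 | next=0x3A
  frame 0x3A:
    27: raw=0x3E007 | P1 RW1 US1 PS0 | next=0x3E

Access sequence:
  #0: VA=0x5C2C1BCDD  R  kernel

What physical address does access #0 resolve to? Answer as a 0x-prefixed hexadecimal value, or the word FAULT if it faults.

Walk each access:
#0 VA=0x5C2C1BCDD (r,kernel):
  lvl0: tbl 0x33, slot 23 ⇒ 0x37007 (P1/RW1/US1/PS0)
  lvl1: tbl 0x37, slot 22 ⇒ 0x3A007 (P1/RW1/US1/PS0)
  lvl2: tbl 0x3A, slot 27 ⇒ 0x3E007 (P1/RW1/US1/PS0)
  ⇒ phys 0x3ECDD  [3 reads]

Access #0 PA: 0x3ECDD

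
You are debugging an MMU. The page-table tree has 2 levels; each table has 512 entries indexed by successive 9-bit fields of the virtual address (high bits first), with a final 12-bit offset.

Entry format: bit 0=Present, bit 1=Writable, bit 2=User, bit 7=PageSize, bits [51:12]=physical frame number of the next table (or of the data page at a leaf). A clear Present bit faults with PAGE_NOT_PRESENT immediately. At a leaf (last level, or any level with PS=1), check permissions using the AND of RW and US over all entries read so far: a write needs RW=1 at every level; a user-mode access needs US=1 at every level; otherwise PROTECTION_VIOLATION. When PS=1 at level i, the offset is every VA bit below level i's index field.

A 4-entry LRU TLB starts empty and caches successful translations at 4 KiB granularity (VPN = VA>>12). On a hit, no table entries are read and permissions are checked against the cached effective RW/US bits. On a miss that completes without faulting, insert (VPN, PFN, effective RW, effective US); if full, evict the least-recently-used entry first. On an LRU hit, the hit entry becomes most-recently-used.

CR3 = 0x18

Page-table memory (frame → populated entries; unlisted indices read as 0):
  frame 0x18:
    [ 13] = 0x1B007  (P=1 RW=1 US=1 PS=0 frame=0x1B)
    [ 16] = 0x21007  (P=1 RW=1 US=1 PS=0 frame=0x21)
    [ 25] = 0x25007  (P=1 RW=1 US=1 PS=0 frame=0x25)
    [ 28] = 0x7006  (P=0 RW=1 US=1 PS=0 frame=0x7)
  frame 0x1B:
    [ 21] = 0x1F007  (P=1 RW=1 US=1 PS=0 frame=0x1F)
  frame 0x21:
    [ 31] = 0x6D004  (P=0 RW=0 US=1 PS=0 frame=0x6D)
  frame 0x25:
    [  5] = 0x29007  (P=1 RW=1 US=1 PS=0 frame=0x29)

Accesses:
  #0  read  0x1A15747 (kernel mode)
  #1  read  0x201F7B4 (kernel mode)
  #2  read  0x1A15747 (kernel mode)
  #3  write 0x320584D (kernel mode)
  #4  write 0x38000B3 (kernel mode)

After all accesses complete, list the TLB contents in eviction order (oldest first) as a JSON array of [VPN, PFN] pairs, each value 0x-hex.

Walk each access:
#0 VA=0x1A15747 (r,kernel):
  [0] read 0x18 idx=13: raw=0x1B007 flags P=1 W=1 U=1 S=0
  [1] read 0x1B idx=21: raw=0x1F007 flags P=1 W=1 U=1 S=0
  ✓ 0x1F747  — 2 lookups
#1 VA=0x201F7B4 (r,kernel):
  [0] read 0x18 idx=16: raw=0x21007 flags P=1 W=1 U=1 S=0
  [1] read 0x21 idx=31: raw=0x6D004 flags P=0 W=0 U=1 S=0
  ✗ PAGE_NOT_PRESENT  [2 reads]
#2 VA=0x1A15747 (r,kernel):
  TLB hit vpn=0x1A15 → PA=0x1F747
#3 VA=0x320584D (w,kernel):
  [0] read 0x18 idx=25: raw=0x25007 flags P=1 W=1 U=1 S=0
  [1] read 0x25 idx=5: raw=0x29007 flags P=1 W=1 U=1 S=0
  ✓ 0x2984D  — 2 lookups
#4 VA=0x38000B3 (w,kernel):
  [0] read 0x18 idx=28: raw=0x7006 flags P=0 W=1 U=1 S=0
  ✗ PAGE_NOT_PRESENT  [1 reads]

TLB: [["0x1A15", "0x1F"], ["0x3205", "0x29"]]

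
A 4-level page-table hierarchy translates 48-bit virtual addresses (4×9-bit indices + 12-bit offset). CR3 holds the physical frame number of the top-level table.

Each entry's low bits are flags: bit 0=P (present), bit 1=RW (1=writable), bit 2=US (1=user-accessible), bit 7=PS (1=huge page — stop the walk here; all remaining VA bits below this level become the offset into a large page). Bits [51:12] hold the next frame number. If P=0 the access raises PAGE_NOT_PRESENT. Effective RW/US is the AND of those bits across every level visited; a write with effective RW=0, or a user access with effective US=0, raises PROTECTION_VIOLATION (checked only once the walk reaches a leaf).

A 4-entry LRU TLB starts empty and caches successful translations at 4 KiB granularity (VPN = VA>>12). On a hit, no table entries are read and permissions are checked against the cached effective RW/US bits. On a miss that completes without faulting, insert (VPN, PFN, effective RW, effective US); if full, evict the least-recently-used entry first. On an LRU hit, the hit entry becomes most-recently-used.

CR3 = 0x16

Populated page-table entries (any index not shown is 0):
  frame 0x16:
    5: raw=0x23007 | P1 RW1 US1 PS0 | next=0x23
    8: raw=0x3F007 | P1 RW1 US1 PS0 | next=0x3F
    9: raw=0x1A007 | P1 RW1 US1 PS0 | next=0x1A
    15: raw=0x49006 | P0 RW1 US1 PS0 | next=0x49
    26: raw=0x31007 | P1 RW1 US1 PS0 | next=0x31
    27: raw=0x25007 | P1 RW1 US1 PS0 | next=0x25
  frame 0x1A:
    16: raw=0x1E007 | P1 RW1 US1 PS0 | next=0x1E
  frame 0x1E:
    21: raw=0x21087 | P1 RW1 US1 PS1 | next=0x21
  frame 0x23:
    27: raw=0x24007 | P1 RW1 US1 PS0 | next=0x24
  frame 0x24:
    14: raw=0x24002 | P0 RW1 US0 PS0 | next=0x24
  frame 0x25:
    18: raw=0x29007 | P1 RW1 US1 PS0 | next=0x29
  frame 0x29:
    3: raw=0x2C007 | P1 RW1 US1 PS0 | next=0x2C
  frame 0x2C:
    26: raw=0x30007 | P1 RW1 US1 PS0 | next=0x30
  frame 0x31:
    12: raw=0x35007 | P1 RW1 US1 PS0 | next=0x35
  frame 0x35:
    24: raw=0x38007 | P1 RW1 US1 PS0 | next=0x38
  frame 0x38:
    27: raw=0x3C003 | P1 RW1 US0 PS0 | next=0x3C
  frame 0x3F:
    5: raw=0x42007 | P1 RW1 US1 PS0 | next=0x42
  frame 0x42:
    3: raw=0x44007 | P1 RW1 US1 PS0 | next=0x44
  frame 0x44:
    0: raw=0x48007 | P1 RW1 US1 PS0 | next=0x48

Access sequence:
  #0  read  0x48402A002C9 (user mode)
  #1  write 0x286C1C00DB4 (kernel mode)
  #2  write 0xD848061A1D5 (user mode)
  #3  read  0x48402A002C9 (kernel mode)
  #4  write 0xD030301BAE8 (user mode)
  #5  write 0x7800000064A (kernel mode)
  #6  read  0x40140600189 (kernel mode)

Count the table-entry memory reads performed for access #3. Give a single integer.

Per-access translation:
#0 VA=0x48402A002C9 (r,user):
  lvl0: tbl 0x16, slot 9 ⇒ 0x1A007 (P1/RW1/US1/PS0)
  lvl1: tbl 0x1A, slot 16 ⇒ 0x1E007 (P1/RW1/US1/PS0)
  lvl2: tbl 0x1E, slot 21 ⇒ 0x21087 (P1/RW1/US1/PS1)
  ⇒ phys 0x212C9 (huge @L2)  [3 reads]
#1 VA=0x286C1C00DB4 (w,kernel):
  lvl0: tbl 0x16, slot 5 ⇒ 0x23007 (P1/RW1/US1/PS0)
  lvl1: tbl 0x23, slot 27 ⇒ 0x24007 (P1/RW1/US1/PS0)
  lvl2: tbl 0x24, slot 14 ⇒ 0x24002 (P0/RW1/US0/PS0)
  ✗ PAGE_NOT_PRESENT  [3 reads]
#2 VA=0xD848061A1D5 (w,user):
  lvl0: tbl 0x16, slot 27 ⇒ 0x25007 (P1/RW1/US1/PS0)
  lvl1: tbl 0x25, slot 18 ⇒ 0x29007 (P1/RW1/US1/PS0)
  lvl2: tbl 0x29, slot 3 ⇒ 0x2C007 (P1/RW1/US1/PS0)
  lvl3: tbl 0x2C, slot 26 ⇒ 0x30007 (P1/RW1/US1/PS0)
  ⇒ phys 0x301D5  [4 reads]
#3 VA=0x48402A002C9 (r,kernel):
  TLB hit vpn=0x48402A00 → PA=0x212C9
#4 VA=0xD030301BAE8 (w,user):
  lvl0: tbl 0x16, slot 26 ⇒ 0x31007 (P1/RW1/US1/PS0)
  lvl1: tbl 0x31, slot 12 ⇒ 0x35007 (P1/RW1/US1/PS0)
  lvl2: tbl 0x35, slot 24 ⇒ 0x38007 (P1/RW1/US1/PS0)
  lvl3: tbl 0x38, slot 27 ⇒ 0x3C003 (P1/RW1/US0/PS0)
  ✗ PROTECTION_VIOLATION  [4 reads]
#5 VA=0x7800000064A (w,kernel):
  lvl0: tbl 0x16, slot 15 ⇒ 0x49006 (P0/RW1/US1/PS0)
  ✗ PAGE_NOT_PRESENT  [1 reads]
#6 VA=0x40140600189 (r,kernel):
  lvl0: tbl 0x16, slot 8 ⇒ 0x3F007 (P1/RW1/US1/PS0)
  lvl1: tbl 0x3F, slot 5 ⇒ 0x42007 (P1/RW1/US1/PS0)
  lvl2: tbl 0x42, slot 3 ⇒ 0x44007 (P1/RW1/US1/PS0)
  lvl3: tbl 0x44, slot 0 ⇒ 0x48007 (P1/RW1/US1/PS0)
  ⇒ phys 0x48189  [4 reads]

Entries read for #3: 0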